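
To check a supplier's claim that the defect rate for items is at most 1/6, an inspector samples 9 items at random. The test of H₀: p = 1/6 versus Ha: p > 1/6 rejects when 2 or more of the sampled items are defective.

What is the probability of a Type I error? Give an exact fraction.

2304473/5038848

α = P(reject H₀ | H₀ true) = P(K ≥ 2 | p = 1/6), K ~ Binomial(9, 1/6).
Computing the lower-tail complement: 1 − 2734375/5038848 = 2304473/5038848.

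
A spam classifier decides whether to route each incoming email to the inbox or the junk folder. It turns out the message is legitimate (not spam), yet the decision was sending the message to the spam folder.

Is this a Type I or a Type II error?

Type I error

The null hypothesis here is that the message is legitimate (not spam).
'Sending the message to the spam folder' corresponds to rejecting H₀.
H₀ was rejected but H₀ is true — a Type I error (false positive).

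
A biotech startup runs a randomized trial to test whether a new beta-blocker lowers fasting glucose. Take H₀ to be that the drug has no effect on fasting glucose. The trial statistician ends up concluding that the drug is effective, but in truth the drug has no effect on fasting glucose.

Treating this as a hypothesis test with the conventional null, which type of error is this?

Type I error

'Concluding that the drug is effective' corresponds to rejecting H₀.
H₀ was rejected but H₀ is true — a Type I error (false positive).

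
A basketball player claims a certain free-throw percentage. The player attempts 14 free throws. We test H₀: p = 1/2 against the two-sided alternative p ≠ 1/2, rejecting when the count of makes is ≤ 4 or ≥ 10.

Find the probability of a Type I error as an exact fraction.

α = P(X ≤ 4 or X ≥ 10 | p = 1/2), X ~ Binomial(14, 1/2).
The two tails are symmetric, so α = 2·(1 + 14 + 91 + 364 + 1001)/2^14 = 2942/16384 = 1471/8192.

1471/8192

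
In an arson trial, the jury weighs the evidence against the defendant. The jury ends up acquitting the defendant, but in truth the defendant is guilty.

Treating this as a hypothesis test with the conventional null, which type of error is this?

Type II error

The null hypothesis here is that the defendant is innocent.
'Acquitting the defendant' corresponds to failing to reject H₀.
H₀ was not rejected but H₀ is false — a Type II error (false negative).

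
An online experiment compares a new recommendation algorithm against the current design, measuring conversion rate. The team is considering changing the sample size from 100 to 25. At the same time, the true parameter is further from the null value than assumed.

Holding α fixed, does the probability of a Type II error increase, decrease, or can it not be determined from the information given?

Cannot be determined from the information given.

The first change alone would make β increase; the second alone would make β decrease. Which effect dominates depends on the magnitudes, which are not given.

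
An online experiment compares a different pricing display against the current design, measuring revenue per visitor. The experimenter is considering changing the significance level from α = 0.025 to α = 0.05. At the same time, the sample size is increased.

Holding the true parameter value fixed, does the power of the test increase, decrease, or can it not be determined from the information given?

A larger α widens the rejection region, so when the alternative is true more outcomes lead to rejection — failing to reject becomes less likely. A larger sample reduces the standard error, pulling the sampling distribution under Ha further from the non-rejection region. Both changes push β in the same direction.
Since power = 1 − β and β decreases, power increases.

It increases.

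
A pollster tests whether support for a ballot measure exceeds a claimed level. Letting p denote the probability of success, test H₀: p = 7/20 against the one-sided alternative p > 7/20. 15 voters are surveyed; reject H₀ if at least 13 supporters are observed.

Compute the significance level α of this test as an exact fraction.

1856296550387713/32768000000000000000

α = P(reject H₀ | H₀ true) = P(Y ≥ 13 | p = 7/20), with Y ~ Binomial(15, 7/20).
Adding the binomial terms for j = 13 through 15 with p = 7/20 yields 1856296550387713/32768000000000000000.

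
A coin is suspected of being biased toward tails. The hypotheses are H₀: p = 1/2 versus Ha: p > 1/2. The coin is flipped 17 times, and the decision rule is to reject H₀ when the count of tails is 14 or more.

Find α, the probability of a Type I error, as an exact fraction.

The Type I error probability is α = P(S ≥ 14) computed under H₀, where S ~ Binomial(17, 1/2).
P(S ≥ 14) = [C(17,14) + C(17,15) + C(17,16) + C(17,17)] / 2^17 = (680 + 136 + 17 + 1) / 131072 = 834/131072 = 417/65536.

417/65536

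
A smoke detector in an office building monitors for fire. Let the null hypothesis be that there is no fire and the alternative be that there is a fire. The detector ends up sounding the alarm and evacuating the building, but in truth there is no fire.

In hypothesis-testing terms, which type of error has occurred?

Type I error

'Sounding the alarm and evacuating the building' corresponds to rejecting H₀.
H₀ was rejected but H₀ is true — a Type I error (false positive).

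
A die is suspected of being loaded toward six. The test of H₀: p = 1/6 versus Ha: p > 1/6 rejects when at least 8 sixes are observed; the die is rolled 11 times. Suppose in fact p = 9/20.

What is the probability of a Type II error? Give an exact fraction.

4807868226029/5120000000000

β = P(fail to reject H₀ | Ha true) = P(K ≤ 7 | p = 9/20), K ~ Binomial(11, 9/20).
Equivalently, β = 1 − P(K ≥ 8) = 4807868226029/5120000000000.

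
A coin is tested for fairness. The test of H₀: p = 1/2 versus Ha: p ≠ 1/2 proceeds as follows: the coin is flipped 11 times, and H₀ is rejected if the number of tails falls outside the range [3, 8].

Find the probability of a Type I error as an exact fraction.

The significance level is the null-hypothesis probability of the rejection region {≤2} ∪ {≥9}.
The two tails are symmetric, so α = 2·(1 + 11 + 55)/2^11 = 134/2048 = 67/1024.

67/1024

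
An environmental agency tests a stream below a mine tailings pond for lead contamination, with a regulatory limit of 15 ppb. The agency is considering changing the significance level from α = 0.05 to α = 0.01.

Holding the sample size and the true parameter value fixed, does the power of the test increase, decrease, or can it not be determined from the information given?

A smaller α moves the rejection region further into the tail. With the alternative true, more outcomes now fall outside the rejection region, so failing to reject becomes more likely.
Since power = 1 − β and β increases, power decreases.

It decreases.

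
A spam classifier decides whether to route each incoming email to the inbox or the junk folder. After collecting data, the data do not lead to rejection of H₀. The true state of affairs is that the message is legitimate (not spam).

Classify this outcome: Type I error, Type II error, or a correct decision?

No error (correct decision).

The conventional null hypothesis here is that the message is legitimate (not spam).
The test retained a true H₀ — the decision matches the true state.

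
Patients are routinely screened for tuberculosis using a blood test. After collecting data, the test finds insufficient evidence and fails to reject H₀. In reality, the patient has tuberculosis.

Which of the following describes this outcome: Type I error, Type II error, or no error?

Type II error

The conventional null hypothesis here is that the patient does not have tuberculosis.
H₀ was not rejected, but H₀ is actually false.
Failing to reject a false null hypothesis is a Type II error (false negative).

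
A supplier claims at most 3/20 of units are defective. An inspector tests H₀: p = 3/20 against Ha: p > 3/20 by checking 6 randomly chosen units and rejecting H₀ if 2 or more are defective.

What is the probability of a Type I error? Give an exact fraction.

α = P(reject H₀ | H₀ true) = P(S ≥ 2 | p = 3/20), S ~ Binomial(6, 3/20).
Computing the lower-tail complement: 1 − 9938999/12800000 = 2861001/12800000.

2861001/12800000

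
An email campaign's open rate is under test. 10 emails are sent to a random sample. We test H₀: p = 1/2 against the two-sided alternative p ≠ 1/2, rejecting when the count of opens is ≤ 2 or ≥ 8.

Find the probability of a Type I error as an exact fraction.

The significance level is the null-hypothesis probability of the rejection region {≤2} ∪ {≥8}.
By symmetry, α = 2·P(S ≤ 2) = 2·(1 + 10 + 45)/1024 = 112/1024 = 7/64.

7/64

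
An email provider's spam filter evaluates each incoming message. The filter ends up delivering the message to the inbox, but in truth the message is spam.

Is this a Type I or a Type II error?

The null hypothesis here is that the message is legitimate (not spam).
'Delivering the message to the inbox' corresponds to failing to reject H₀.
H₀ was not rejected but H₀ is false — a Type II error (false negative).

Type II error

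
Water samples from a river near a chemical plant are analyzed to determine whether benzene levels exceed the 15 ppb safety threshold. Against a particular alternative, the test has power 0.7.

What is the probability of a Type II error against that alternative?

Power = 1 − β, so β = 1 − 0.7 = 0.3.

0.3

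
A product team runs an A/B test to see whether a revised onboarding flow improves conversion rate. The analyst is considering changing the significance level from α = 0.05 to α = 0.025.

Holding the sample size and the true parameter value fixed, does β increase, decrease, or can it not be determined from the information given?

A smaller α moves the rejection region further into the tail. With the alternative true, more outcomes now fall outside the rejection region, so failing to reject becomes more likely.

It increases.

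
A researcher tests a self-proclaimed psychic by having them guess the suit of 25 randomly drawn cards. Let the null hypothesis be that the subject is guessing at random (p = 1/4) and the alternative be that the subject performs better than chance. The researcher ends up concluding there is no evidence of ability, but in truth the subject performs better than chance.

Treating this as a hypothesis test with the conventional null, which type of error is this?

Type II error

'Concluding there is no evidence of ability' corresponds to failing to reject H₀.
H₀ was not rejected but H₀ is false — a Type II error (false negative).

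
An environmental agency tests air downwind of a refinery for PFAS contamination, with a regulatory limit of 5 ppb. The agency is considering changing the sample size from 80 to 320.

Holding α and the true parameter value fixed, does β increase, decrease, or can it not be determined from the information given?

It decreases.

More data shrinks sampling variability; the test statistic under Ha concentrates further from the null value, making rejection more likely.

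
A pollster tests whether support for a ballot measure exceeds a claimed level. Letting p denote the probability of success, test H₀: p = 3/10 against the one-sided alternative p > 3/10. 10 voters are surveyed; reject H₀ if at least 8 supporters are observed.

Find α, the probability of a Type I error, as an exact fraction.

1987983/1250000000

α = P(reject H₀ | H₀ true) = P(Y ≥ 8 | p = 3/10), with Y ~ Binomial(10, 3/10).
Adding the binomial terms for j = 8 through 10 with p = 3/10 yields 1987983/1250000000.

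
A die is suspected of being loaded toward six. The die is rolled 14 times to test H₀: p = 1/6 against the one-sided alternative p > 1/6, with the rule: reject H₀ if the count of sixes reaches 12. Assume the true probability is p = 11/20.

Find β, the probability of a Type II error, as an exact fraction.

805268516435735481/819200000000000000

Under the alternative p = 11/20, S ~ Binomial(14, 11/20); β is the probability the test does not reject, P(S < 12).
Equivalently, β = 1 − P(S ≥ 12) = 805268516435735481/819200000000000000.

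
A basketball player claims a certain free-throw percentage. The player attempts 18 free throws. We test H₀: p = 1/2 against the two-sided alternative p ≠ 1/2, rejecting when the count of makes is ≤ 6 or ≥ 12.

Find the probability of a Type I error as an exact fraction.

7795/32768

α = P(S ≤ 6 or S ≥ 12 | p = 1/2), S ~ Binomial(18, 1/2).
By symmetry, α = 2·P(S ≤ 6) = 2·(1 + 18 + 153 + 816 + 3060 + 8568 + 18564)/262144 = 62360/262144 = 7795/32768.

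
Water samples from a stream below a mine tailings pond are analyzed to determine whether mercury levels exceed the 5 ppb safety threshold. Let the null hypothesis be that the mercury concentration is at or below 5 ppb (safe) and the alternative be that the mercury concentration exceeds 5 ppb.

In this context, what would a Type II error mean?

A Type II error would mean concluding that the mercury concentration is at or below 5 ppb (safe) (or at least failing to establish that the mercury concentration exceeds 5 ppb) when in fact the mercury concentration exceeds 5 ppb.

A Type II error is failing to reject H₀ when H₀ is false.
Here that means certifying the site as safe when actually the mercury concentration exceeds 5 ppb.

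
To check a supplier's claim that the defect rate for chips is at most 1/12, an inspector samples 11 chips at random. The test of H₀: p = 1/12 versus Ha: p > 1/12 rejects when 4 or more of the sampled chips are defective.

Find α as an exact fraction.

Under H₀, X ~ Binomial(11, 1/12); the Type I error rate is P(X ≥ 4).
Computing the lower-tail complement: 1 − 30653319983/30958682112 = 305362129/30958682112.

305362129/30958682112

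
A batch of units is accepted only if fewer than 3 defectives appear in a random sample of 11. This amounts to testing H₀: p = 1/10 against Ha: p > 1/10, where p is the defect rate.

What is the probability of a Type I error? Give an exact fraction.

1791237017/20000000000

The significance level is the probability, assuming p = 1/10, of seeing 3 or more defectives in 11 draws.
α = 1 − P(K ≤ 2) = 1 − 18208762983/20000000000 = 1791237017/20000000000.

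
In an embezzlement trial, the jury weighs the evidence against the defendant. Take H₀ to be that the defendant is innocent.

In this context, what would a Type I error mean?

A Type I error is rejecting H₀ when H₀ is true.
Here that means convicting the defendant when actually the defendant is innocent.

A Type I error would mean concluding that the defendant is guilty when in fact the defendant is innocent.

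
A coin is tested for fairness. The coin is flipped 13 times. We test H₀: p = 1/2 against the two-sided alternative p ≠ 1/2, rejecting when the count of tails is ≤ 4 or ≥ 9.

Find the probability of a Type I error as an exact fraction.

α = P(Y ≤ 4 or Y ≥ 9 | p = 1/2), Y ~ Binomial(13, 1/2).
The two tails are symmetric, so α = 2·(1 + 13 + 78 + 286 + 715)/2^13 = 2186/8192 = 1093/4096.

1093/4096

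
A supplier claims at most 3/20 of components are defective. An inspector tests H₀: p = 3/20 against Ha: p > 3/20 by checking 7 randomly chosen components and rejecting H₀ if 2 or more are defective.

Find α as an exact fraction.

α = P(reject H₀ | H₀ true) = P(Y ≥ 2 | p = 3/20), Y ~ Binomial(7, 3/20).
α = 1 − P(Y ≤ 1) = 1 − 458613811/640000000 = 181386189/640000000.

181386189/640000000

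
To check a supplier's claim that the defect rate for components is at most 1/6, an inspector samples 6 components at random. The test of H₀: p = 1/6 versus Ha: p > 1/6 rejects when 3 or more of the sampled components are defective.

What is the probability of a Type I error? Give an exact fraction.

1453/23328

Under H₀, K ~ Binomial(6, 1/6); the Type I error rate is P(K ≥ 3).
Via the complement, α = 1 − Σ_{j=0}^{2} C(6,j)(1/6)^j(5/6)^{6-j} = 1453/23328.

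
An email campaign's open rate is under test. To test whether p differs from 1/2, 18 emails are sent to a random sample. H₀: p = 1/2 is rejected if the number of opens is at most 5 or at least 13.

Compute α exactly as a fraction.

1577/16384

The significance level is the null-hypothesis probability of the rejection region {≤5} ∪ {≥13}.
The two tails are symmetric, so α = 2·(1 + 18 + 153 + 816 + 3060 + 8568)/2^18 = 25232/262144 = 1577/16384.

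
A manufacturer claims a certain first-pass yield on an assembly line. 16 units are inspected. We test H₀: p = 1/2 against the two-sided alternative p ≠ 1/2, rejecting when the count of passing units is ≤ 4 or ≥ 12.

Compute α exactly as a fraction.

The significance level is the null-hypothesis probability of the rejection region {≤4} ∪ {≥12}.
The two tails are symmetric, so α = 2·(1 + 16 + 120 + 560 + 1820)/2^16 = 5034/65536 = 2517/32768.

2517/32768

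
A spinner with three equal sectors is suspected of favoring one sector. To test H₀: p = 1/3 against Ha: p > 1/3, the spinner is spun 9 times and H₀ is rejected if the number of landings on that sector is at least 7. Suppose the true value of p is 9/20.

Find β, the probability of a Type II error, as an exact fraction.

Under the alternative p = 9/20, X ~ Binomial(9, 9/20); β is the probability the test does not reject, P(X < 7).
Equivalently, β = 1 − P(X ≥ 7) = 30407271323/32000000000.

30407271323/32000000000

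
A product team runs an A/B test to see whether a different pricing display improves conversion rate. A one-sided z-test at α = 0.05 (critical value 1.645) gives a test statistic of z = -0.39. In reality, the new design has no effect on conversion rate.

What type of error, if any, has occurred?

Neither — the decision is correct.

The conventional null hypothesis is that the new design has no effect on conversion rate.
Since z = -0.39 ≤ z* = 1.645, H₀ is not rejected.
H₀ is true (actually the new design has no effect on conversion rate).
The decision matches the true state — no error.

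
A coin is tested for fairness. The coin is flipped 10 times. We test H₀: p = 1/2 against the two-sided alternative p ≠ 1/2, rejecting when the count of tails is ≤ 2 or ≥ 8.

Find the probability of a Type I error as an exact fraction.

7/64

α = P(X ≤ 2 or X ≥ 8 | p = 1/2), X ~ Binomial(10, 1/2).
By symmetry, α = 2·P(X ≤ 2) = 2·(1 + 10 + 45)/1024 = 112/1024 = 7/64.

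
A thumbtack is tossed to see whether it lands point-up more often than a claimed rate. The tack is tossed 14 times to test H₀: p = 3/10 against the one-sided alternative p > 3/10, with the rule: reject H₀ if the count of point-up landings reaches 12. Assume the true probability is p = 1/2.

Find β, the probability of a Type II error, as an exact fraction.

A Type II error is failing to reject when Ha holds: with p = 1/2, β = P(X ≤ 11).
Summing C(14,j)·(1/2)^j·(1/2)^{14-j} for j = 0..11 gives 8139/8192.

8139/8192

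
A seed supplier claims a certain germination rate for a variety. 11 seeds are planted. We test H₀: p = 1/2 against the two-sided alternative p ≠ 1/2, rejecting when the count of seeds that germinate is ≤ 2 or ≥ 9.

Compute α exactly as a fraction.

Under H₀, K ~ Binomial(11, 1/2); α is the probability of landing in either tail, P(K ≤ 2) + P(K ≥ 9).
The two tails are symmetric, so α = 2·(1 + 11 + 55)/2^11 = 134/2048 = 67/1024.

67/1024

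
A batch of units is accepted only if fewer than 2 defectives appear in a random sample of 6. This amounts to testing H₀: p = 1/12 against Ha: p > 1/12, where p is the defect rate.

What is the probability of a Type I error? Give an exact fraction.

The significance level is the probability, assuming p = 1/12, of seeing 2 or more defectives in 6 draws.
Computing the lower-tail complement: 1 − 2737867/2985984 = 248117/2985984.

248117/2985984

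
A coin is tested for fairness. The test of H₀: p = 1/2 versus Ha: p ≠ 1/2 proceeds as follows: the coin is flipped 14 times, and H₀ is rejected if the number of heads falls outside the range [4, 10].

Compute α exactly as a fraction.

α = P(K ≤ 3 or K ≥ 11 | p = 1/2), K ~ Binomial(14, 1/2).
By symmetry, α = 2·P(K ≤ 3) = 2·(1 + 14 + 91 + 364)/16384 = 940/16384 = 235/4096.

235/4096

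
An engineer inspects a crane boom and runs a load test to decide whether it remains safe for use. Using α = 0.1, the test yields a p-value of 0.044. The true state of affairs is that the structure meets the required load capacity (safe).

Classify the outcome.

Type I error

The conventional null hypothesis is that the structure meets the required load capacity (safe).
Since p = 0.044 < α = 0.1, H₀ is rejected.
H₀ is true (actually the structure meets the required load capacity (safe)).
Rejecting a true H₀ is a Type I error.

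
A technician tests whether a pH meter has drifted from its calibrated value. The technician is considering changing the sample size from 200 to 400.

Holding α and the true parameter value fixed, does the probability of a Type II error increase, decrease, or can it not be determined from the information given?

It decreases.

Increasing n separates the H₀ and Ha sampling distributions, so under Ha fewer outcomes land in the acceptance region.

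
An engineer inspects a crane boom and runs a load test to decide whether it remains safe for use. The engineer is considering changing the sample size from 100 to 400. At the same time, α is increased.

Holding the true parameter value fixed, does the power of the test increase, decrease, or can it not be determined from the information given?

It increases.

More data shrinks sampling variability; the test statistic under Ha concentrates further from the null value, making rejection more likely. A larger α widens the rejection region, so when the alternative is true more outcomes lead to rejection — failing to reject becomes less likely. Both changes push β in the same direction.
Since power = 1 − β and β decreases, power increases.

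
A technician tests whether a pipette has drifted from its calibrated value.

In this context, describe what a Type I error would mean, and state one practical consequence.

With the conventional null hypothesis that the instrument is correctly calibrated:
A Type I error is rejecting H₀ when H₀ is true.
Here that means pulling the instrument for recalibration when actually the instrument is correctly calibrated.

A Type I error would mean concluding that the instrument has drifted out of calibration when in fact the instrument is correctly calibrated. Consequence: a properly working instrument is taken offline unnecessarily.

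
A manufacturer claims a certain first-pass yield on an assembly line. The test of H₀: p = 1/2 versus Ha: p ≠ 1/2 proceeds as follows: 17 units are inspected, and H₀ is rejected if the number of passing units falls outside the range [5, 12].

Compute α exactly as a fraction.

Under H₀, X ~ Binomial(17, 1/2); α is the probability of landing in either tail, P(X ≤ 4) + P(X ≥ 13).
The two tails are symmetric, so α = 2·(1 + 17 + 136 + 680 + 2380)/2^17 = 6428/131072 = 1607/32768.

1607/32768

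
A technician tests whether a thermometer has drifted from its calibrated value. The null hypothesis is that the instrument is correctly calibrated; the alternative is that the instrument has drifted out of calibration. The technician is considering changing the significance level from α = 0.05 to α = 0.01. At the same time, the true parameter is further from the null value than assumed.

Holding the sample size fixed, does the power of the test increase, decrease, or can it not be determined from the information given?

Cannot be determined from the information given.

The first change alone would make β increase; the second alone would make β decrease. Which effect dominates depends on the magnitudes, which are not given.
Since power = 1 − β, the effect on power is likewise indeterminate.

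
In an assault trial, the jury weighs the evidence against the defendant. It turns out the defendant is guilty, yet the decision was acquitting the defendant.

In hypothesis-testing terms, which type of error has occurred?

Type II error

The null hypothesis here is that the defendant is innocent.
'Acquitting the defendant' corresponds to failing to reject H₀.
H₀ was not rejected but H₀ is false — a Type II error (false negative).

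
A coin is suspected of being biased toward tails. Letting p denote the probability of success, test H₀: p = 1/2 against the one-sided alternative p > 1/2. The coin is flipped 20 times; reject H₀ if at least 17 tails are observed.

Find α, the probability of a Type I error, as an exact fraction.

α = P(reject H₀ | H₀ true) = P(K ≥ 17 | p = 1/2), with K ~ Binomial(20, 1/2).
P(K ≥ 17) = [C(20,17) + C(20,18) + C(20,19) + C(20,20)] / 2^20 = (1140 + 190 + 20 + 1) / 1048576 = 1351/1048576.

1351/1048576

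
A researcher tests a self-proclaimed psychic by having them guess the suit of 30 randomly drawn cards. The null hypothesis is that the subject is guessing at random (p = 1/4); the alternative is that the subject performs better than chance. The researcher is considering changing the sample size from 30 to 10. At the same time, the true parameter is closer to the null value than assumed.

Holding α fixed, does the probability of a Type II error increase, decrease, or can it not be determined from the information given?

A smaller sample increases the standard error, so the sampling distributions under H₀ and Ha overlap more. A smaller departure from H₀ means the test statistic under Ha is distributed closer to where it would be under H₀; rejection becomes less likely. Both changes push β in the same direction.

It increases.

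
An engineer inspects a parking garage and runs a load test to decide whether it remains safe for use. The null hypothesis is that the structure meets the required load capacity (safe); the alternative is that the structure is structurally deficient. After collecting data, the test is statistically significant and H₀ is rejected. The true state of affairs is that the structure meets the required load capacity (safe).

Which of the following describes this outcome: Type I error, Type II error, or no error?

Type I error

H₀ was rejected, but H₀ is actually true.
Rejecting a true null hypothesis is a Type I error (false positive).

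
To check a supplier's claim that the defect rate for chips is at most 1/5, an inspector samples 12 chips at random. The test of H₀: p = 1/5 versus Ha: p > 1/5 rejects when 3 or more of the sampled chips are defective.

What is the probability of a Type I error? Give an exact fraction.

Under H₀, S ~ Binomial(12, 1/5); the Type I error rate is P(S ≥ 3).
Via the complement, α = 1 − Σ_{j=0}^{2} C(12,j)(1/5)^j(4/5)^{12-j} = 21565149/48828125.

21565149/48828125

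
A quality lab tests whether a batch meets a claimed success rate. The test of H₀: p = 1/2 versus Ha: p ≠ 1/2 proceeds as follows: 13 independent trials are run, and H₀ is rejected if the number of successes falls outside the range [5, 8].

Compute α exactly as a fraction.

The significance level is the null-hypothesis probability of the rejection region {≤4} ∪ {≥9}.
Each tail has probability (1 + 13 + 78 + 286 + 715)/8192; doubling gives α = 2186/8192 = 1093/4096.

1093/4096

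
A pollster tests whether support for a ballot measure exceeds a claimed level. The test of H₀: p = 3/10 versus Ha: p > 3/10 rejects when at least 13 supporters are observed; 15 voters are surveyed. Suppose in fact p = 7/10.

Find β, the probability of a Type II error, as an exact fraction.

A Type II error is failing to reject when Ha holds: with p = 7/10, β = P(K ≤ 12).
Equivalently, β = 1 − P(K ≥ 13) = 873172285377237/1000000000000000.

873172285377237/1000000000000000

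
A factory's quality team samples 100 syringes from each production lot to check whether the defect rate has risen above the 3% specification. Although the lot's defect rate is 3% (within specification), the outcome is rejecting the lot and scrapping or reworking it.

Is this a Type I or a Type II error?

The null hypothesis here is that the lot's defect rate is 3% (within specification).
'Rejecting the lot and scrapping or reworking it' corresponds to rejecting H₀.
H₀ was rejected but H₀ is true — a Type I error (false positive).

Type I error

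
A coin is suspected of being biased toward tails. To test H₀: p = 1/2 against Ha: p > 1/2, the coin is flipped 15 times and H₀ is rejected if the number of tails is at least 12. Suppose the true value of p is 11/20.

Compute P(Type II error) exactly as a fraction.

7844484964274060391/8192000000000000000

A Type II error is failing to reject when Ha holds: with p = 11/20, β = P(X ≤ 11).
Adding the binomial probabilities P(X=0)+…+P(X=11) at p = 11/20 gives 7844484964274060391/8192000000000000000.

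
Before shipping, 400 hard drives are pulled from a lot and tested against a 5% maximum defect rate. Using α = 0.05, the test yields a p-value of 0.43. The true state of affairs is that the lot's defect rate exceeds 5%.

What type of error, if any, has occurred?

Type II error

The conventional null hypothesis is that the lot's defect rate is 5% (within specification).
Since p = 0.43 ≥ α = 0.05, H₀ is not rejected.
H₀ is false (actually the lot's defect rate exceeds 5%).
Failing to reject a false H₀ is a Type II error.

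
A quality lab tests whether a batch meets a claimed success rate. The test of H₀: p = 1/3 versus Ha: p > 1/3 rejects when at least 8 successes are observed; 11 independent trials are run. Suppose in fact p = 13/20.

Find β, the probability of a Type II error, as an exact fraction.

Under the alternative p = 13/20, Y ~ Binomial(11, 13/20); β is the probability the test does not reject, P(Y < 8).
Summing C(11,j)·(13/20)^j·(7/20)^{11-j} for j = 0..7 gives 2941183244209/5120000000000.

2941183244209/5120000000000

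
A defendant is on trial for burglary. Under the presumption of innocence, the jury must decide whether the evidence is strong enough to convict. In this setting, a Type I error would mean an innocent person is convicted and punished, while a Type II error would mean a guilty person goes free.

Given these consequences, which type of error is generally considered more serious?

Type I error

The Type I consequence (an innocent person is convicted and punished) is more severe than the Type II consequence (a guilty person goes free).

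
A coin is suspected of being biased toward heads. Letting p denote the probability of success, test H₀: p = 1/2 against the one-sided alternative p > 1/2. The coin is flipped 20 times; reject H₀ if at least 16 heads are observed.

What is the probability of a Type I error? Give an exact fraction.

α = P(reject H₀ | H₀ true) = P(K ≥ 16 | p = 1/2), with K ~ Binomial(20, 1/2).
P(K ≥ 16) = [C(20,16) + C(20,17) + C(20,18) + C(20,19) + C(20,20)] / 2^20 = (4845 + 1140 + 190 + 20 + 1) / 1048576 = 6196/1048576 = 1549/262144.

1549/262144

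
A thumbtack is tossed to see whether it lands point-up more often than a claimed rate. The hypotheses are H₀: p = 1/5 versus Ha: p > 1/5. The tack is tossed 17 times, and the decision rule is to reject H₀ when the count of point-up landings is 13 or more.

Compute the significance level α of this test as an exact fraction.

α = P(reject H₀ | H₀ true) = P(K ≥ 13 | p = 1/5), with K ~ Binomial(17, 1/5).
P(K ≥ 13) = Σ_{j=13}^{17} C(17,j)·(1/5)^j·(4/5)^{17-j} = 131009/152587890625.

131009/152587890625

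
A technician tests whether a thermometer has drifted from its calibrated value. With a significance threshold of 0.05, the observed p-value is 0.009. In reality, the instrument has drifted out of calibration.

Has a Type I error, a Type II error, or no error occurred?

Neither — the decision is correct.

The conventional null hypothesis is that the instrument is correctly calibrated.
Since p = 0.009 < α = 0.05, H₀ is rejected.
H₀ is false (actually the instrument has drifted out of calibration).
The decision matches the true state — no error.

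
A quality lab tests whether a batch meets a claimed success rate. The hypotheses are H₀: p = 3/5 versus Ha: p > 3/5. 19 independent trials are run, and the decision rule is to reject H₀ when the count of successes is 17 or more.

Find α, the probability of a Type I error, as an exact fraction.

104216111541/19073486328125

The Type I error probability is α = P(Y ≥ 17) computed under H₀, where Y ~ Binomial(19, 3/5).
Summing C(19,j)(3/5)^j(2/5)^{19−j} for j = 17,…,19 gives 104216111541/19073486328125.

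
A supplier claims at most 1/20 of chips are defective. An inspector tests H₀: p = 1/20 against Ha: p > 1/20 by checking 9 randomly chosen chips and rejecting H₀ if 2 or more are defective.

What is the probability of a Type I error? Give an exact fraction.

Under H₀, X ~ Binomial(9, 1/20); the Type I error rate is P(X ≥ 2).
Computing the lower-tail complement: 1 − 118884941287/128000000000 = 9115058713/128000000000.

9115058713/128000000000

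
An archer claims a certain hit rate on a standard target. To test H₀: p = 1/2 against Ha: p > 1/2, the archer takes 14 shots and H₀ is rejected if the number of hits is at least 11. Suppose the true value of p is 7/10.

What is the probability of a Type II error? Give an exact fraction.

β = P(fail to reject H₀ | Ha true) = P(S ≤ 10 | p = 7/10), S ~ Binomial(14, 7/10).
Adding the binomial probabilities P(S=0)+…+P(S=10) at p = 7/10 gives 32241628521117/50000000000000.

32241628521117/50000000000000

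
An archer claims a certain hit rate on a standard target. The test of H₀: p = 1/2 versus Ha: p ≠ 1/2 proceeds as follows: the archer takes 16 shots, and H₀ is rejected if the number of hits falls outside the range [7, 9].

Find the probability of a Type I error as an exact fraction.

14893/32768

The significance level is the null-hypothesis probability of the rejection region {≤6} ∪ {≥10}.
The two tails are symmetric, so α = 2·(1 + 16 + 120 + 560 + 1820 + 4368 + 8008)/2^16 = 29786/65536 = 14893/32768.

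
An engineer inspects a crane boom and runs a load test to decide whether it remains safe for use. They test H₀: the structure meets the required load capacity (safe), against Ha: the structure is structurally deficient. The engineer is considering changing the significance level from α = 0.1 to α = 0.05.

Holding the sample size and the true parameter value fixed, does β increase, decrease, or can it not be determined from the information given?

Tightening α shrinks the rejection region. When Ha holds, fewer sample outcomes clear the stricter threshold, so more fall in the acceptance region.

It increases.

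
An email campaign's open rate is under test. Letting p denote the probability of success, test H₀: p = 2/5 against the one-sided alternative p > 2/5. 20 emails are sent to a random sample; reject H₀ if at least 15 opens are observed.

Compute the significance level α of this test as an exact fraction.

Under H₀, Y ~ Binomial(20, 2/5), and α = P(Y ≥ 15).
P(Y ≥ 15) = Σ_{j=15}^{20} C(20,j)·(2/5)^j·(3/5)^{20-j} = 153686966272/95367431640625.

153686966272/95367431640625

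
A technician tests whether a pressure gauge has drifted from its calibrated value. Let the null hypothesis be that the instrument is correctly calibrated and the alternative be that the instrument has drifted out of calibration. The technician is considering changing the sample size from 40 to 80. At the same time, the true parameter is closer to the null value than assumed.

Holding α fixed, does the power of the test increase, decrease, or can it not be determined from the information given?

The first change alone would make β decrease; the second alone would make β increase. Which effect dominates depends on the magnitudes, which are not given.
Since power = 1 − β, the effect on power is likewise indeterminate.

Cannot be determined from the information given.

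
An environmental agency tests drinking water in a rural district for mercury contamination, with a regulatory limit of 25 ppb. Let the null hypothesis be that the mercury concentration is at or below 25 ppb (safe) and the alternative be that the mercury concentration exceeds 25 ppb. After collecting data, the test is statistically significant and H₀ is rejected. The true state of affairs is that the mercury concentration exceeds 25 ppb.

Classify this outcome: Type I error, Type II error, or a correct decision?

No error — this is a correct decision.

The test rejected a false H₀ — the decision matches the true state.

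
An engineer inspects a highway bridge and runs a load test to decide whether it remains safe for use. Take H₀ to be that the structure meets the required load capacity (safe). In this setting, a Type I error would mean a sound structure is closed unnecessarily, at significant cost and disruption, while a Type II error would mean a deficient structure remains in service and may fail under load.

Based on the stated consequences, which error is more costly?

Type II error

The Type II consequence (a deficient structure remains in service and may fail under load) is more severe than the Type I consequence (a sound structure is closed unnecessarily, at significant cost and disruption).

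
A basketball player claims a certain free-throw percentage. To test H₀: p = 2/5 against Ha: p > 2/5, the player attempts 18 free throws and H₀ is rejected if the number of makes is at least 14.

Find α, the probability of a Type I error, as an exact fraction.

The Type I error probability is α = P(Y ≥ 14) computed under H₀, where Y ~ Binomial(18, 2/5).
P(Y ≥ 14) = Σ_{j=14}^{18} C(18,j)·(2/5)^j·(3/5)^{18-j} = 976093184/762939453125.

976093184/762939453125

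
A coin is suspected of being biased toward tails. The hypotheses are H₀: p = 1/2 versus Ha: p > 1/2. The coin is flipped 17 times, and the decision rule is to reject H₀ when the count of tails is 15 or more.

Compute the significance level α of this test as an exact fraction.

Under H₀, K ~ Binomial(17, 1/2), and α = P(K ≥ 15).
Summing the upper tail: (136 + 17 + 1) / 2^17 = 154/131072 = 77/65536.

77/65536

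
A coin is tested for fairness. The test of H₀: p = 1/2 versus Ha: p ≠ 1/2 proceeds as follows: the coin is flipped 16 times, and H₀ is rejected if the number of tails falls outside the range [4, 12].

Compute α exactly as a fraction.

697/32768

The significance level is the null-hypothesis probability of the rejection region {≤3} ∪ {≥13}.
By symmetry, α = 2·P(Y ≤ 3) = 2·(1 + 16 + 120 + 560)/65536 = 1394/65536 = 697/32768.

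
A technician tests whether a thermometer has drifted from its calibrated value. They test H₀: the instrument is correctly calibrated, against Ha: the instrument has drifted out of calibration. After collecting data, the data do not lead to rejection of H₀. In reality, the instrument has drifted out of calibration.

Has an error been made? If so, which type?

Type II error

H₀ was not rejected, but H₀ is actually false.
Failing to reject a false null hypothesis is a Type II error (false negative).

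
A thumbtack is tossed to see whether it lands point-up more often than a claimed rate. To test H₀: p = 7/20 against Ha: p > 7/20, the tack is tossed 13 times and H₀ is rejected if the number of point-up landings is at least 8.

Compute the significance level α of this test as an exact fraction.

29568684698777/640000000000000

Under H₀, Y ~ Binomial(13, 7/20), and α = P(Y ≥ 8).
Adding the binomial terms for j = 8 through 13 with p = 7/20 yields 29568684698777/640000000000000.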